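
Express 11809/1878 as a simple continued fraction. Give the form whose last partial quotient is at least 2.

[6; 3, 2, 8, 4, 2, 3]

11809 = 6*1878 + 541
1878 = 3*541 + 255
541 = 2*255 + 31
255 = 8*31 + 7
31 = 4*7 + 3
7 = 2*3 + 1
3 = 3*1 + 0  (stop)
So 11809/1878 = [6; 3, 2, 8, 4, 2, 3].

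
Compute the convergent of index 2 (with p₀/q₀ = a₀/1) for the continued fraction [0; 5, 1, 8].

Using pₖ = aₖpₖ₋₁ + pₖ₋₂, qₖ = aₖqₖ₋₁ + qₖ₋₂ (with p₋₁=1, p₋₂=0, q₋₁=0, q₋₂=1):
  k=0: a=0, p=0, q=1
  k=1: a=5, p=1, q=5
  k=2: a=1, p=1, q=6

1/6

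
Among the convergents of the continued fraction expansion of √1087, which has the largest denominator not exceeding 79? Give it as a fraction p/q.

1088/33

√1087 = [32; 1, 31, 1, 64, …] (period length 4).
Convergents:
  p_0/q_0 = 32/1
  p_1/q_1 = 33/1
  p_2/q_2 = 1055/32
  p_3/q_3 = 1088/33
  p_4/q_4 = 70687/2144
q_3 = 33 ≤ 79 < 2144 = q_4, so the answer is 1088/33.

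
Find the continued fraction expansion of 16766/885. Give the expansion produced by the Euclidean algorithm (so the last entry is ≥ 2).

[18; 1, 17, 16, 3]

16766 = 18*885 + 836
885 = 1*836 + 49
836 = 17*49 + 3
49 = 16*3 + 1
3 = 3*1 + 0  (stop)
So 16766/885 = [18; 1, 17, 16, 3].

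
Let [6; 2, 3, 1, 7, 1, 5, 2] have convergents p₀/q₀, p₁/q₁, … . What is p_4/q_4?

Using pₖ = aₖpₖ₋₁ + pₖ₋₂, qₖ = aₖqₖ₋₁ + qₖ₋₂ (with p₋₁=1, p₋₂=0, q₋₁=0, q₋₂=1):
  k=0: a=6, p=6, q=1
  k=1: a=2, p=13, q=2
  k=2: a=3, p=45, q=7
  k=3: a=1, p=58, q=9
  k=4: a=7, p=451, q=70

451/70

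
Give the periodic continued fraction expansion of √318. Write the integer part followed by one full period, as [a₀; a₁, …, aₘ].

a₀ = ⌊√318⌋ = 17.

[17; 1, 4, 1, 34]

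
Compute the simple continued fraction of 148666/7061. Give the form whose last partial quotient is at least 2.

[21; 18, 2, 1, 15, 2, 1, 2]

148666 = 21*7061 + 385
7061 = 18*385 + 131
385 = 2*131 + 123
131 = 1*123 + 8
123 = 15*8 + 3
8 = 2*3 + 2
3 = 1*2 + 1
2 = 2*1 + 0  (stop)
So 148666/7061 = [21; 18, 2, 1, 15, 2, 1, 2].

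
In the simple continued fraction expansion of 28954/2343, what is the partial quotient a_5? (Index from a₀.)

28954 = 12·2343 + 838   →  a_0 = 12
2343 = 2·838 + 667   →  a_1 = 2
838 = 1·667 + 171   →  a_2 = 1
667 = 3·171 + 154   →  a_3 = 3
171 = 1·154 + 17   →  a_4 = 1
154 = 9·17 + 1   →  a_5 = 9

9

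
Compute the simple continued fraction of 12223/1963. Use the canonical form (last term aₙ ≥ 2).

12223 = 6*1963 + 445
1963 = 4*445 + 183
445 = 2*183 + 79
183 = 2*79 + 25
79 = 3*25 + 4
25 = 6*4 + 1
4 = 4*1 + 0  (stop)
So 12223/1963 = [6; 4, 2, 2, 3, 6, 4].

[6; 4, 2, 2, 3, 6, 4]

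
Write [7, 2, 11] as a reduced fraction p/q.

172/23

Fold from the inside: start with 11/1.
  2 + 1/11 = 23/11
  7 + 11/23 = 172/23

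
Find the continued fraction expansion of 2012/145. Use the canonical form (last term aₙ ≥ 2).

2012 = 13*145 + 127
145 = 1*127 + 18
127 = 7*18 + 1
18 = 18*1 + 0  (stop)
So 2012/145 = [13; 1, 7, 18].

[13; 1, 7, 18]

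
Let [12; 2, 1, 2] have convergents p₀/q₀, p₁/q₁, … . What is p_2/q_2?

37/3

Using pₖ = aₖpₖ₋₁ + pₖ₋₂, qₖ = aₖqₖ₋₁ + qₖ₋₂ (with p₋₁=1, p₋₂=0, q₋₁=0, q₋₂=1):
  k=0: a=12, p=12, q=1
  k=1: a=2, p=25, q=2
  k=2: a=1, p=37, q=3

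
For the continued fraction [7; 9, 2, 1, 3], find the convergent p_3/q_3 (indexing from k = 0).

199/28

Using pₖ = aₖpₖ₋₁ + pₖ₋₂, qₖ = aₖqₖ₋₁ + qₖ₋₂ (with p₋₁=1, p₋₂=0, q₋₁=0, q₋₂=1):
  k=0: a=7, p=7, q=1
  k=1: a=9, p=64, q=9
  k=2: a=2, p=135, q=19
  k=3: a=1, p=199, q=28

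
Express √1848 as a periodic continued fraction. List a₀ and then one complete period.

[42; 1, 84]

a₀ = ⌊√1848⌋ = 42.
With m₀=0, d₀=1 and mₖ₊₁ = dₖaₖ − mₖ, dₖ₊₁ = (n − mₖ₊₁²)/dₖ, aₖ₊₁ = ⌊(a₀+mₖ₊₁)/dₖ₊₁⌋:
  k=1: m=42, d=84, a=1
  k=2: m=42, d=1, a=84
d=1 and a=2a₀=84 at k=2, so the next step gives (m, d) = (42, 84) again — its k=1 value — and the period has length 2.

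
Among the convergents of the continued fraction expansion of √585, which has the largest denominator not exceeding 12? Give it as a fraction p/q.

266/11

√585 = [24; 5, 2, 1, 4, 1, 2, 5, 48, …] (period length 8).
Convergents:
  p_0/q_0 = 24/1
  p_1/q_1 = 121/5
  p_2/q_2 = 266/11
  p_3/q_3 = 387/16
q_2 = 11 ≤ 12 < 16 = q_3, so the answer is 266/11.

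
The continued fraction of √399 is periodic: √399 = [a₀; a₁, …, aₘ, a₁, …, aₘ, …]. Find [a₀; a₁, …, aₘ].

a₀ = ⌊√399⌋ = 19.

[19; 1, 38]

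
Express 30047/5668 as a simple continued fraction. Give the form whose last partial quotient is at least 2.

30047 = 5*5668 + 1707
5668 = 3*1707 + 547
1707 = 3*547 + 66
547 = 8*66 + 19
66 = 3*19 + 9
19 = 2*9 + 1
9 = 9*1 + 0  (stop)
So 30047/5668 = [5; 3, 3, 8, 3, 2, 9].

[5; 3, 3, 8, 3, 2, 9]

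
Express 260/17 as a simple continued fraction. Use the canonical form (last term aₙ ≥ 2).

260 = 15×17 + 5
17 = 3×5 + 2
5 = 2×2 + 1
2 = 2×1 + 0  (stop)
So 260/17 = [15; 3, 2, 2].

[15; 3, 2, 2]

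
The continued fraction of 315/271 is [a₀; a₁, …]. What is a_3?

315 = 1·271 + 44   →  a_0 = 1
271 = 6·44 + 7   →  a_1 = 6
44 = 6·7 + 2   →  a_2 = 6
7 = 3·2 + 1   →  a_3 = 3

3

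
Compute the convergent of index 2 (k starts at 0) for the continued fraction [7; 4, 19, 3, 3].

Using pₖ = aₖpₖ₋₁ + pₖ₋₂, qₖ = aₖqₖ₋₁ + qₖ₋₂ (with p₋₁=1, p₋₂=0, q₋₁=0, q₋₂=1):
  k=0: a=7, p=7, q=1
  k=1: a=4, p=29, q=4
  k=2: a=19, p=558, q=77

558/77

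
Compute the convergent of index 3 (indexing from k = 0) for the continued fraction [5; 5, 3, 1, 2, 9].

109/21

Using pₖ = aₖpₖ₋₁ + pₖ₋₂, qₖ = aₖqₖ₋₁ + qₖ₋₂ (with p₋₁=1, p₋₂=0, q₋₁=0, q₋₂=1):
  k=0: a=5, p=5, q=1
  k=1: a=5, p=26, q=5
  k=2: a=3, p=83, q=16
  k=3: a=1, p=109, q=21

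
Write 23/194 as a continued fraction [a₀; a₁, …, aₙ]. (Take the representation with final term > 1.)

23 = 0×194 + 23
194 = 8×23 + 10
23 = 2×10 + 3
10 = 3×3 + 1
3 = 3×1 + 0  (stop)
So 23/194 = [0; 8, 2, 3, 3].

[0; 8, 2, 3, 3]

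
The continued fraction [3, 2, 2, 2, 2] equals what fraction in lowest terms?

Fold from the inside: start with 2/1.
  2 + 1/2 = 5/2
  2 + 2/5 = 12/5
  2 + 5/12 = 29/12
  3 + 12/29 = 99/29

99/29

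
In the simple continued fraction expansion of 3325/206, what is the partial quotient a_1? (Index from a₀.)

3325 = 16·206 + 29   →  a_0 = 16
206 = 7·29 + 3   →  a_1 = 7

7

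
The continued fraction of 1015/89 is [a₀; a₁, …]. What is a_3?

1015 = 11·89 + 36   →  a_0 = 11
89 = 2·36 + 17   →  a_1 = 2
36 = 2·17 + 2   →  a_2 = 2
17 = 8·2 + 1   →  a_3 = 8

8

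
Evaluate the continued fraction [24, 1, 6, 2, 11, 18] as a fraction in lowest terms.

77359/3111

Fold from the inside: start with 18/1.
  11 + 1/18 = 199/18
  2 + 18/199 = 416/199
  6 + 199/416 = 2695/416
  1 + 416/2695 = 3111/2695
  24 + 2695/3111 = 77359/3111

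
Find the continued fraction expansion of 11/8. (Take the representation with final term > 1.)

[1; 2, 1, 2]

11 = 1*8 + 3
8 = 2*3 + 2
3 = 1*2 + 1
2 = 2*1 + 0  (stop)
So 11/8 = [1; 2, 1, 2].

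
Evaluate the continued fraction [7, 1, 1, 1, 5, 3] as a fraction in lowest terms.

413/54

Fold from the inside: start with 3/1.
  5 + 1/3 = 16/3
  1 + 3/16 = 19/16
  1 + 16/19 = 35/19
  1 + 19/35 = 54/35
  7 + 35/54 = 413/54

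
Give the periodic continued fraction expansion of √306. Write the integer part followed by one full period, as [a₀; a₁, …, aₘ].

a₀ = ⌊√306⌋ = 17.

[17; 2, 34]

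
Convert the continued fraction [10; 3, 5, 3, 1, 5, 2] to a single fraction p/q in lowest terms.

8653/839

Using pₖ = aₖpₖ₋₁ + pₖ₋₂ and qₖ = aₖqₖ₋₁ + qₖ₋₂:
  k=0: a=10, p=10, q=1
  k=1: a=3, p=31, q=3
  k=2: a=5, p=165, q=16
  k=3: a=3, p=526, q=51
  k=4: a=1, p=691, q=67
  k=5: a=5, p=3981, q=386
  k=6: a=2, p=8653, q=839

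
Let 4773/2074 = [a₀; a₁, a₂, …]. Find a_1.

4773 = 2·2074 + 625   →  a_0 = 2
2074 = 3·625 + 199   →  a_1 = 3

3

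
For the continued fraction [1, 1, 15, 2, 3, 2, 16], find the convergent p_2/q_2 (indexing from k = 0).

31/16

Using pₖ = aₖpₖ₋₁ + pₖ₋₂, qₖ = aₖqₖ₋₁ + qₖ₋₂ (with p₋₁=1, p₋₂=0, q₋₁=0, q₋₂=1):
  k=0: a=1, p=1, q=1
  k=1: a=1, p=2, q=1
  k=2: a=15, p=31, q=16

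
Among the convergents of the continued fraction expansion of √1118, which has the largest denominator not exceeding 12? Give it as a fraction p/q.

√1118 = [33; 2, 3, 2, 3, 2, 66, …] (period length 6).
Convergents:
  p_0/q_0 = 33/1
  p_1/q_1 = 67/2
  p_2/q_2 = 234/7
  p_3/q_3 = 535/16
q_2 = 7 ≤ 12 < 16 = q_3, so the answer is 234/7.

234/7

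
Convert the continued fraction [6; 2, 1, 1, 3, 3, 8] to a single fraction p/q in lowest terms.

3131/490

Using pₖ = aₖpₖ₋₁ + pₖ₋₂ and qₖ = aₖqₖ₋₁ + qₖ₋₂:
  k=0: a=6, p=6, q=1
  k=1: a=2, p=13, q=2
  k=2: a=1, p=19, q=3
  k=3: a=1, p=32, q=5
  k=4: a=3, p=115, q=18
  k=5: a=3, p=377, q=59
  k=6: a=8, p=3131, q=490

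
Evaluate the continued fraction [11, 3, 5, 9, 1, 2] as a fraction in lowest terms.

Using pₖ = aₖpₖ₋₁ + pₖ₋₂ and qₖ = aₖqₖ₋₁ + qₖ₋₂:
  k=0: a=11, p=11, q=1
  k=1: a=3, p=34, q=3
  k=2: a=5, p=181, q=16
  k=3: a=9, p=1663, q=147
  k=4: a=1, p=1844, q=163
  k=5: a=2, p=5351, q=473

5351/473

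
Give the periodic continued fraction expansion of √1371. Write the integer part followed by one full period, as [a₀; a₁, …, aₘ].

[37; 37, 74]

a₀ = ⌊√1371⌋ = 37.
With m₀=0, d₀=1 and mₖ₊₁ = dₖaₖ − mₖ, dₖ₊₁ = (n − mₖ₊₁²)/dₖ, aₖ₊₁ = ⌊(a₀+mₖ₊₁)/dₖ₊₁⌋:
  k=1: m=37, d=2, a=37
  k=2: m=37, d=1, a=74
d=1 and a=2a₀=74 at k=2, so the next step gives (m, d) = (37, 2) again — its k=1 value — and the period has length 2.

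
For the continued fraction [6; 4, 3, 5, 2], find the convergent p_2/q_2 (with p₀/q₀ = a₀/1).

81/13

Using pₖ = aₖpₖ₋₁ + pₖ₋₂, qₖ = aₖqₖ₋₁ + qₖ₋₂ (with p₋₁=1, p₋₂=0, q₋₁=0, q₋₂=1):
  k=0: a=6, p=6, q=1
  k=1: a=4, p=25, q=4
  k=2: a=3, p=81, q=13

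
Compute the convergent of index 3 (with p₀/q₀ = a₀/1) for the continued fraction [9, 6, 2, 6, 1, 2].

769/84

Using pₖ = aₖpₖ₋₁ + pₖ₋₂, qₖ = aₖqₖ₋₁ + qₖ₋₂ (with p₋₁=1, p₋₂=0, q₋₁=0, q₋₂=1):
  k=0: a=9, p=9, q=1
  k=1: a=6, p=55, q=6
  k=2: a=2, p=119, q=13
  k=3: a=6, p=769, q=84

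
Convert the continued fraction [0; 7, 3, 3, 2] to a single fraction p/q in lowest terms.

23/168

Using pₖ = aₖpₖ₋₁ + pₖ₋₂ and qₖ = aₖqₖ₋₁ + qₖ₋₂:
  k=0: a=0, p=0, q=1
  k=1: a=7, p=1, q=7
  k=2: a=3, p=3, q=22
  k=3: a=3, p=10, q=73
  k=4: a=2, p=23, q=168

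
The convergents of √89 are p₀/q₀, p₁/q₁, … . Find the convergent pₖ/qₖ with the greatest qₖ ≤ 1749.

9217/977

√89 = [9; 2, 3, 3, 2, 18, …] (period length 5).
Convergents:
  p_0/q_0 = 9/1
  p_1/q_1 = 19/2
  p_2/q_2 = 66/7
  p_3/q_3 = 217/23
  p_4/q_4 = 500/53
  p_5/q_5 = 9217/977
  p_6/q_6 = 18934/2007
q_5 = 977 ≤ 1749 < 2007 = q_6, so the answer is 9217/977.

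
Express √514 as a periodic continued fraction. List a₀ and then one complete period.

[22; 1, 2, 22, 2, 1, 44]

a₀ = ⌊√514⌋ = 22.
With m₀=0, d₀=1 and mₖ₊₁ = dₖaₖ − mₖ, dₖ₊₁ = (n − mₖ₊₁²)/dₖ, aₖ₊₁ = ⌊(a₀+mₖ₊₁)/dₖ₊₁⌋:
  k=1: m=22, d=30, a=1
  k=2: m=8, d=15, a=2
  k=3: m=22, d=2, a=22
  k=4: m=22, d=15, a=2
  k=5: m=8, d=30, a=1
  k=6: m=22, d=1, a=44
d=1 and a=2a₀=44 at k=6, so the next step gives (m, d) = (22, 30) again — its k=1 value — and the period has length 6.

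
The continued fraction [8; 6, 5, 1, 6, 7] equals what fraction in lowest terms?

Using pₖ = aₖpₖ₋₁ + pₖ₋₂ and qₖ = aₖqₖ₋₁ + qₖ₋₂:
  k=0: a=8, p=8, q=1
  k=1: a=6, p=49, q=6
  k=2: a=5, p=253, q=31
  k=3: a=1, p=302, q=37
  k=4: a=6, p=2065, q=253
  k=5: a=7, p=14757, q=1808

14757/1808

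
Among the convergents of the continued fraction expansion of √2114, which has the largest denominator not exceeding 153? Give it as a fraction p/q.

2115/46

√2114 = [45; 1, 44, 1, 90, …] (period length 4).
Convergents:
  p_0/q_0 = 45/1
  p_1/q_1 = 46/1
  p_2/q_2 = 2069/45
  p_3/q_3 = 2115/46
  p_4/q_4 = 192419/4185
q_3 = 46 ≤ 153 < 4185 = q_4, so the answer is 2115/46.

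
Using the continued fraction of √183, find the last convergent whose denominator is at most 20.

√183 = [13; 1, 1, 8, 1, 1, 26, …] (period length 6).
Convergents:
  p_0/q_0 = 13/1
  p_1/q_1 = 14/1
  p_2/q_2 = 27/2
  p_3/q_3 = 230/17
  p_4/q_4 = 257/19
  p_5/q_5 = 487/36
q_4 = 19 ≤ 20 < 36 = q_5, so the answer is 257/19.

257/19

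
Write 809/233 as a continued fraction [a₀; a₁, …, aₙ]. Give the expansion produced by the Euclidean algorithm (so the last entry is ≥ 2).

[3; 2, 8, 2, 6]

809 = 3*233 + 110
233 = 2*110 + 13
110 = 8*13 + 6
13 = 2*6 + 1
6 = 6*1 + 0  (stop)
So 809/233 = [3; 2, 8, 2, 6].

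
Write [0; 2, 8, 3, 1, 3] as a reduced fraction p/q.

Fold from the inside: start with 3/1.
  1 + 1/3 = 4/3
  3 + 3/4 = 15/4
  8 + 4/15 = 124/15
  2 + 15/124 = 263/124
  0 + 124/263 = 124/263

124/263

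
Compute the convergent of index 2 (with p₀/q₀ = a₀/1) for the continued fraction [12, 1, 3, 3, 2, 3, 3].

Using pₖ = aₖpₖ₋₁ + pₖ₋₂, qₖ = aₖqₖ₋₁ + qₖ₋₂ (with p₋₁=1, p₋₂=0, q₋₁=0, q₋₂=1):
  k=0: a=12, p=12, q=1
  k=1: a=1, p=13, q=1
  k=2: a=3, p=51, q=4

51/4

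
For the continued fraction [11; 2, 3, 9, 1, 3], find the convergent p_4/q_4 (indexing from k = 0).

Using pₖ = aₖpₖ₋₁ + pₖ₋₂, qₖ = aₖqₖ₋₁ + qₖ₋₂ (with p₋₁=1, p₋₂=0, q₋₁=0, q₋₂=1):
  k=0: a=11, p=11, q=1
  k=1: a=2, p=23, q=2
  k=2: a=3, p=80, q=7
  k=3: a=9, p=743, q=65
  k=4: a=1, p=823, q=72

823/72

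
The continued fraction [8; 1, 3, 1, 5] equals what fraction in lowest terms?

Using pₖ = aₖpₖ₋₁ + pₖ₋₂ and qₖ = aₖqₖ₋₁ + qₖ₋₂:
  k=0: a=8, p=8, q=1
  k=1: a=1, p=9, q=1
  k=2: a=3, p=35, q=4
  k=3: a=1, p=44, q=5
  k=4: a=5, p=255, q=29

255/29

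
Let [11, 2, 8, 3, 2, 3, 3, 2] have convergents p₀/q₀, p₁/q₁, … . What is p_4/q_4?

Using pₖ = aₖpₖ₋₁ + pₖ₋₂, qₖ = aₖqₖ₋₁ + qₖ₋₂ (with p₋₁=1, p₋₂=0, q₋₁=0, q₋₂=1):
  k=0: a=11, p=11, q=1
  k=1: a=2, p=23, q=2
  k=2: a=8, p=195, q=17
  k=3: a=3, p=608, q=53
  k=4: a=2, p=1411, q=123

1411/123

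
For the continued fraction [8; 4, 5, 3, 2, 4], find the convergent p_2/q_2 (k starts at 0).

173/21

Using pₖ = aₖpₖ₋₁ + pₖ₋₂, qₖ = aₖqₖ₋₁ + qₖ₋₂ (with p₋₁=1, p₋₂=0, q₋₁=0, q₋₂=1):
  k=0: a=8, p=8, q=1
  k=1: a=4, p=33, q=4
  k=2: a=5, p=173, q=21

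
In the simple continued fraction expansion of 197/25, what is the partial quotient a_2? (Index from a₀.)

197 = 7·25 + 22   →  a_0 = 7
25 = 1·22 + 3   →  a_1 = 1
22 = 7·3 + 1   →  a_2 = 7

7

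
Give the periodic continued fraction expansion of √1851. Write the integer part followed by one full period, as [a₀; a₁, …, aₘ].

[43; 43, 86]

a₀ = ⌊√1851⌋ = 43.
With m₀=0, d₀=1 and mₖ₊₁ = dₖaₖ − mₖ, dₖ₊₁ = (n − mₖ₊₁²)/dₖ, aₖ₊₁ = ⌊(a₀+mₖ₊₁)/dₖ₊₁⌋:
  k=1: m=43, d=2, a=43
  k=2: m=43, d=1, a=86
d=1 and a=2a₀=86 at k=2, so the next step gives (m, d) = (43, 2) again — its k=1 value — and the period has length 2.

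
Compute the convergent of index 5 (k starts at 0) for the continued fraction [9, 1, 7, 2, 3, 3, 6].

1917/194

Using pₖ = aₖpₖ₋₁ + pₖ₋₂, qₖ = aₖqₖ₋₁ + qₖ₋₂ (with p₋₁=1, p₋₂=0, q₋₁=0, q₋₂=1):
  k=0: a=9, p=9, q=1
  k=1: a=1, p=10, q=1
  k=2: a=7, p=79, q=8
  k=3: a=2, p=168, q=17
  k=4: a=3, p=583, q=59
  k=5: a=3, p=1917, q=194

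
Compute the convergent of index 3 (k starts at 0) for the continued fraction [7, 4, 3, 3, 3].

311/43

Using pₖ = aₖpₖ₋₁ + pₖ₋₂, qₖ = aₖqₖ₋₁ + qₖ₋₂ (with p₋₁=1, p₋₂=0, q₋₁=0, q₋₂=1):
  k=0: a=7, p=7, q=1
  k=1: a=4, p=29, q=4
  k=2: a=3, p=94, q=13
  k=3: a=3, p=311, q=43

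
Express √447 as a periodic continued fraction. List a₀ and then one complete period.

[21; 7, 42]

a₀ = ⌊√447⌋ = 21.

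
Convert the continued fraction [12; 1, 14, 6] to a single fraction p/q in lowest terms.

Using pₖ = aₖpₖ₋₁ + pₖ₋₂ and qₖ = aₖqₖ₋₁ + qₖ₋₂:
  k=0: a=12, p=12, q=1
  k=1: a=1, p=13, q=1
  k=2: a=14, p=194, q=15
  k=3: a=6, p=1177, q=91

1177/91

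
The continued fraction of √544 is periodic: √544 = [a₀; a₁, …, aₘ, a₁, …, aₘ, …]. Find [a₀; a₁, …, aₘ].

a₀ = ⌊√544⌋ = 23.
With m₀=0, d₀=1 and mₖ₊₁ = dₖaₖ − mₖ, dₖ₊₁ = (n − mₖ₊₁²)/dₖ, aₖ₊₁ = ⌊(a₀+mₖ₊₁)/dₖ₊₁⌋:
  k=1: m=23, d=15, a=3
  k=2: m=22, d=4, a=11
  k=3: m=22, d=15, a=3
  k=4: m=23, d=1, a=46
d=1 and a=2a₀=46 at k=4, so the next step gives (m, d) = (23, 15) again — its k=1 value — and the period has length 4.

[23; 3, 11, 3, 46]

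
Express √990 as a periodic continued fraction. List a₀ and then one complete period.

[31; 2, 6, 2, 62]

a₀ = ⌊√990⌋ = 31.
With m₀=0, d₀=1 and mₖ₊₁ = dₖaₖ − mₖ, dₖ₊₁ = (n − mₖ₊₁²)/dₖ, aₖ₊₁ = ⌊(a₀+mₖ₊₁)/dₖ₊₁⌋:
  k=1: m=31, d=29, a=2
  k=2: m=27, d=9, a=6
  k=3: m=27, d=29, a=2
  k=4: m=31, d=1, a=62
d=1 and a=2a₀=62 at k=4, so the next step gives (m, d) = (31, 29) again — its k=1 value — and the period has length 4.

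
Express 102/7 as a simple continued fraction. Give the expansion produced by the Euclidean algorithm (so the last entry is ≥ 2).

[14; 1, 1, 3]

102 = 14*7 + 4
7 = 1*4 + 3
4 = 1*3 + 1
3 = 3*1 + 0  (stop)
So 102/7 = [14; 1, 1, 3].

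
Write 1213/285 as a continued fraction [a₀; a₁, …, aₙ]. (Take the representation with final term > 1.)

[4; 3, 1, 9, 2, 3]

1213 = 4·285 + 73
285 = 3·73 + 66
73 = 1·66 + 7
66 = 9·7 + 3
7 = 2·3 + 1
3 = 3·1 + 0  (stop)
So 1213/285 = [4; 3, 1, 9, 2, 3].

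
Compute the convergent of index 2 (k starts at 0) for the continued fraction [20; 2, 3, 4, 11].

Using pₖ = aₖpₖ₋₁ + pₖ₋₂, qₖ = aₖqₖ₋₁ + qₖ₋₂ (with p₋₁=1, p₋₂=0, q₋₁=0, q₋₂=1):
  k=0: a=20, p=20, q=1
  k=1: a=2, p=41, q=2
  k=2: a=3, p=143, q=7

143/7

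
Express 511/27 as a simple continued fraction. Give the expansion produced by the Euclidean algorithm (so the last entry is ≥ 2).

511 = 18×27 + 25
27 = 1×25 + 2
25 = 12×2 + 1
2 = 2×1 + 0  (stop)
So 511/27 = [18; 1, 12, 2].

[18; 1, 12, 2]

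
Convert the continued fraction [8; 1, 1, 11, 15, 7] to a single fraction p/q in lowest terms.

Fold from the inside: start with 7/1.
  15 + 1/7 = 106/7
  11 + 7/106 = 1173/106
  1 + 106/1173 = 1279/1173
  1 + 1173/1279 = 2452/1279
  8 + 1279/2452 = 20895/2452

20895/2452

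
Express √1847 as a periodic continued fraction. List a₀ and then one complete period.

[42; 1, 41, 1, 84]

a₀ = ⌊√1847⌋ = 42.
With m₀=0, d₀=1 and mₖ₊₁ = dₖaₖ − mₖ, dₖ₊₁ = (n − mₖ₊₁²)/dₖ, aₖ₊₁ = ⌊(a₀+mₖ₊₁)/dₖ₊₁⌋:
  k=1: m=42, d=83, a=1
  k=2: m=41, d=2, a=41
  k=3: m=41, d=83, a=1
  k=4: m=42, d=1, a=84
d=1 and a=2a₀=84 at k=4, so the next step gives (m, d) = (42, 83) again — its k=1 value — and the period has length 4.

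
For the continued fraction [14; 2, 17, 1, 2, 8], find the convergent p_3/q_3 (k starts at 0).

Using pₖ = aₖpₖ₋₁ + pₖ₋₂, qₖ = aₖqₖ₋₁ + qₖ₋₂ (with p₋₁=1, p₋₂=0, q₋₁=0, q₋₂=1):
  k=0: a=14, p=14, q=1
  k=1: a=2, p=29, q=2
  k=2: a=17, p=507, q=35
  k=3: a=1, p=536, q=37

536/37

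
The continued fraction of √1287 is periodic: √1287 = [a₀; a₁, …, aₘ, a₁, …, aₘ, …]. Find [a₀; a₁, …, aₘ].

a₀ = ⌊√1287⌋ = 35.
With m₀=0, d₀=1 and mₖ₊₁ = dₖaₖ − mₖ, dₖ₊₁ = (n − mₖ₊₁²)/dₖ, aₖ₊₁ = ⌊(a₀+mₖ₊₁)/dₖ₊₁⌋:
  k=1: m=35, d=62, a=1
  k=2: m=27, d=9, a=6
  k=3: m=27, d=62, a=1
  k=4: m=35, d=1, a=70
d=1 and a=2a₀=70 at k=4, so the next step gives (m, d) = (35, 62) again — its k=1 value — and the period has length 4.

[35; 1, 6, 1, 70]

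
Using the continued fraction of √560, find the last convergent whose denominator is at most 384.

√560 = [23; 1, 1, 1, 46, …] (period length 4).
Convergents:
  p_0/q_0 = 23/1
  p_1/q_1 = 24/1
  p_2/q_2 = 47/2
  p_3/q_3 = 71/3
  p_4/q_4 = 3313/140
  p_5/q_5 = 3384/143
  p_6/q_6 = 6697/283
  p_7/q_7 = 10081/426
q_6 = 283 ≤ 384 < 426 = q_7, so the answer is 6697/283.

6697/283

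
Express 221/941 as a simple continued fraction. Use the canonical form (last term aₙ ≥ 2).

[0; 4, 3, 1, 7, 7]

221 = 0×941 + 221
941 = 4×221 + 57
221 = 3×57 + 50
57 = 1×50 + 7
50 = 7×7 + 1
7 = 7×1 + 0  (stop)
So 221/941 = [0; 4, 3, 1, 7, 7].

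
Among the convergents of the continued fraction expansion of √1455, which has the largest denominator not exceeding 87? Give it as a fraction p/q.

√1455 = [38; 6, 1, 11, 1, 6, 76, …] (period length 6).
Convergents:
  p_0/q_0 = 38/1
  p_1/q_1 = 229/6
  p_2/q_2 = 267/7
  p_3/q_3 = 3166/83
  p_4/q_4 = 3433/90
q_3 = 83 ≤ 87 < 90 = q_4, so the answer is 3166/83.

3166/83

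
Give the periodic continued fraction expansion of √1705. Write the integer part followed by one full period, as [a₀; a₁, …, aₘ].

[41; 3, 2, 3, 82]

a₀ = ⌊√1705⌋ = 41.
With m₀=0, d₀=1 and mₖ₊₁ = dₖaₖ − mₖ, dₖ₊₁ = (n − mₖ₊₁²)/dₖ, aₖ₊₁ = ⌊(a₀+mₖ₊₁)/dₖ₊₁⌋:
  k=1: m=41, d=24, a=3
  k=2: m=31, d=31, a=2
  k=3: m=31, d=24, a=3
  k=4: m=41, d=1, a=82
d=1 and a=2a₀=82 at k=4, so the next step gives (m, d) = (41, 24) again — its k=1 value — and the period has length 4.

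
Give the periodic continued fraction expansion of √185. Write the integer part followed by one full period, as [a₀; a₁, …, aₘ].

[13; 1, 1, 1, 1, 26]

a₀ = ⌊√185⌋ = 13.
With m₀=0, d₀=1 and mₖ₊₁ = dₖaₖ − mₖ, dₖ₊₁ = (n − mₖ₊₁²)/dₖ, aₖ₊₁ = ⌊(a₀+mₖ₊₁)/dₖ₊₁⌋:
  k=1: m=13, d=16, a=1
  k=2: m=3, d=11, a=1
  k=3: m=8, d=11, a=1
  k=4: m=3, d=16, a=1
  k=5: m=13, d=1, a=26
d=1 and a=2a₀=26 at k=5, so the next step gives (m, d) = (13, 16) again — its k=1 value — and the period has length 5.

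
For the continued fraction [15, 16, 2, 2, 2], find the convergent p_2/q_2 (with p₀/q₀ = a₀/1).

Using pₖ = aₖpₖ₋₁ + pₖ₋₂, qₖ = aₖqₖ₋₁ + qₖ₋₂ (with p₋₁=1, p₋₂=0, q₋₁=0, q₋₂=1):
  k=0: a=15, p=15, q=1
  k=1: a=16, p=241, q=16
  k=2: a=2, p=497, q=33

497/33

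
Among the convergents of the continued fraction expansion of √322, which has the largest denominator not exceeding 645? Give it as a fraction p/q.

11287/629

√322 = [17; 1, 16, 1, 34, …] (period length 4).
Convergents:
  p_0/q_0 = 17/1
  p_1/q_1 = 18/1
  p_2/q_2 = 305/17
  p_3/q_3 = 323/18
  p_4/q_4 = 11287/629
  p_5/q_5 = 11610/647
q_4 = 629 ≤ 645 < 647 = q_5, so the answer is 11287/629.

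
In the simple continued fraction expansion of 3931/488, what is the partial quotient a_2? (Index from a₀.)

13

3931 = 8·488 + 27   →  a_0 = 8
488 = 18·27 + 2   →  a_1 = 18
27 = 13·2 + 1   →  a_2 = 13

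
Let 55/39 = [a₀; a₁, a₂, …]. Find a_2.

2

55 = 1·39 + 16   →  a_0 = 1
39 = 2·16 + 7   →  a_1 = 2
16 = 2·7 + 2   →  a_2 = 2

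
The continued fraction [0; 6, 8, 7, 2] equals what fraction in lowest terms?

Using pₖ = aₖpₖ₋₁ + pₖ₋₂ and qₖ = aₖqₖ₋₁ + qₖ₋₂:
  k=0: a=0, p=0, q=1
  k=1: a=6, p=1, q=6
  k=2: a=8, p=8, q=49
  k=3: a=7, p=57, q=349
  k=4: a=2, p=122, q=747

122/747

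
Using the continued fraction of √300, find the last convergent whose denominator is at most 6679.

√300 = [17; 3, 8, 3, 34, …] (period length 4).
Convergents:
  p_0/q_0 = 17/1
  p_1/q_1 = 52/3
  p_2/q_2 = 433/25
  p_3/q_3 = 1351/78
  p_4/q_4 = 46367/2677
  p_5/q_5 = 140452/8109
q_4 = 2677 ≤ 6679 < 8109 = q_5, so the answer is 46367/2677.

46367/2677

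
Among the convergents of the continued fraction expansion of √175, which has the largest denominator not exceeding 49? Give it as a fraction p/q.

√175 = [13; 4, 2, 1, 2, 4, 26, …] (period length 6).
Convergents:
  p_0/q_0 = 13/1
  p_1/q_1 = 53/4
  p_2/q_2 = 119/9
  p_3/q_3 = 172/13
  p_4/q_4 = 463/35
  p_5/q_5 = 2024/153
q_4 = 35 ≤ 49 < 153 = q_5, so the answer is 463/35.

463/35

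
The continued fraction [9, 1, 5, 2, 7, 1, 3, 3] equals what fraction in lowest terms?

13695/1391

Using pₖ = aₖpₖ₋₁ + pₖ₋₂ and qₖ = aₖqₖ₋₁ + qₖ₋₂:
  k=0: a=9, p=9, q=1
  k=1: a=1, p=10, q=1
  k=2: a=5, p=59, q=6
  k=3: a=2, p=128, q=13
  k=4: a=7, p=955, q=97
  k=5: a=1, p=1083, q=110
  k=6: a=3, p=4204, q=427
  k=7: a=3, p=13695, q=1391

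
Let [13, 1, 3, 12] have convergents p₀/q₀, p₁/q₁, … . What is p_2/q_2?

Using pₖ = aₖpₖ₋₁ + pₖ₋₂, qₖ = aₖqₖ₋₁ + qₖ₋₂ (with p₋₁=1, p₋₂=0, q₋₁=0, q₋₂=1):
  k=0: a=13, p=13, q=1
  k=1: a=1, p=14, q=1
  k=2: a=3, p=55, q=4

55/4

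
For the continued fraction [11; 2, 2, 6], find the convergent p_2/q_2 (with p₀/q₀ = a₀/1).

Using pₖ = aₖpₖ₋₁ + pₖ₋₂, qₖ = aₖqₖ₋₁ + qₖ₋₂ (with p₋₁=1, p₋₂=0, q₋₁=0, q₋₂=1):
  k=0: a=11, p=11, q=1
  k=1: a=2, p=23, q=2
  k=2: a=2, p=57, q=5

57/5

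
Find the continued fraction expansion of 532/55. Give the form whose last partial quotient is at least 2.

[9; 1, 2, 18]

532 = 9·55 + 37
55 = 1·37 + 18
37 = 2·18 + 1
18 = 18·1 + 0  (stop)
So 532/55 = [9; 1, 2, 18].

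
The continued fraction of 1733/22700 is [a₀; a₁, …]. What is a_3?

7

1733 = 0·22700 + 1733   →  a_0 = 0
22700 = 13·1733 + 171   →  a_1 = 13
1733 = 10·171 + 23   →  a_2 = 10
171 = 7·23 + 10   →  a_3 = 7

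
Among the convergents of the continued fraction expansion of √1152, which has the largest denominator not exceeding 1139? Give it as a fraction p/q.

√1152 = [33; 1, 15, 1, 66, …] (period length 4).
Convergents:
  p_0/q_0 = 33/1
  p_1/q_1 = 34/1
  p_2/q_2 = 543/16
  p_3/q_3 = 577/17
  p_4/q_4 = 38625/1138
  p_5/q_5 = 39202/1155
q_4 = 1138 ≤ 1139 < 1155 = q_5, so the answer is 38625/1138.

38625/1138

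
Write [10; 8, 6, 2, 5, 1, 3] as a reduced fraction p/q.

26663/2634

Fold from the inside: start with 3/1.
  1 + 1/3 = 4/3
  5 + 3/4 = 23/4
  2 + 4/23 = 50/23
  6 + 23/50 = 323/50
  8 + 50/323 = 2634/323
  10 + 323/2634 = 26663/2634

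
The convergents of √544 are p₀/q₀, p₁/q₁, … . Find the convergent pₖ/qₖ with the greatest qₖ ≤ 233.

√544 = [23; 3, 11, 3, 46, …] (period length 4).
Convergents:
  p_0/q_0 = 23/1
  p_1/q_1 = 70/3
  p_2/q_2 = 793/34
  p_3/q_3 = 2449/105
  p_4/q_4 = 113447/4864
q_3 = 105 ≤ 233 < 4864 = q_4, so the answer is 2449/105.

2449/105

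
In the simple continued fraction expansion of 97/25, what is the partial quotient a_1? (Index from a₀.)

1

97 = 3·25 + 22   →  a_0 = 3
25 = 1·22 + 3   →  a_1 = 1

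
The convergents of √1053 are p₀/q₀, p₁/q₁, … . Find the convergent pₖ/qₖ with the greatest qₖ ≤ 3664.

84305/2598

√1053 = [32; 2, 4, 2, 64, …] (period length 4).
Convergents:
  p_0/q_0 = 32/1
  p_1/q_1 = 65/2
  p_2/q_2 = 292/9
  p_3/q_3 = 649/20
  p_4/q_4 = 41828/1289
  p_5/q_5 = 84305/2598
  p_6/q_6 = 379048/11681
q_5 = 2598 ≤ 3664 < 11681 = q_6, so the answer is 84305/2598.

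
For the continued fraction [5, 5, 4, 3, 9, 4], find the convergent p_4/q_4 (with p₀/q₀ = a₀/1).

Using pₖ = aₖpₖ₋₁ + pₖ₋₂, qₖ = aₖqₖ₋₁ + qₖ₋₂ (with p₋₁=1, p₋₂=0, q₋₁=0, q₋₂=1):
  k=0: a=5, p=5, q=1
  k=1: a=5, p=26, q=5
  k=2: a=4, p=109, q=21
  k=3: a=3, p=353, q=68
  k=4: a=9, p=3286, q=633

3286/633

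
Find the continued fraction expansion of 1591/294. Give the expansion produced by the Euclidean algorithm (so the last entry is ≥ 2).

[5; 2, 2, 3, 17]

1591 = 5*294 + 121
294 = 2*121 + 52
121 = 2*52 + 17
52 = 3*17 + 1
17 = 17*1 + 0  (stop)
So 1591/294 = [5; 2, 2, 3, 17].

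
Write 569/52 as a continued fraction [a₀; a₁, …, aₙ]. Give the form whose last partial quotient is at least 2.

569 = 10×52 + 49
52 = 1×49 + 3
49 = 16×3 + 1
3 = 3×1 + 0  (stop)
So 569/52 = [10; 1, 16, 3].

[10; 1, 16, 3]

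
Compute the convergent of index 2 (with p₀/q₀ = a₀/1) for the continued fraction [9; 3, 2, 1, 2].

Using pₖ = aₖpₖ₋₁ + pₖ₋₂, qₖ = aₖqₖ₋₁ + qₖ₋₂ (with p₋₁=1, p₋₂=0, q₋₁=0, q₋₂=1):
  k=0: a=9, p=9, q=1
  k=1: a=3, p=28, q=3
  k=2: a=2, p=65, q=7

65/7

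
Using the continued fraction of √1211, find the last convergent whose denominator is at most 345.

11971/344

√1211 = [34; 1, 3, 1, 68, …] (period length 4).
Convergents:
  p_0/q_0 = 34/1
  p_1/q_1 = 35/1
  p_2/q_2 = 139/4
  p_3/q_3 = 174/5
  p_4/q_4 = 11971/344
  p_5/q_5 = 12145/349
q_4 = 344 ≤ 345 < 349 = q_5, so the answer is 11971/344.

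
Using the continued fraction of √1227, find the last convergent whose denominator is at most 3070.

√1227 = [35; 35, 70, …] (period length 2).
Convergents:
  p_0/q_0 = 35/1
  p_1/q_1 = 1226/35
  p_2/q_2 = 85855/2451
  p_3/q_3 = 3006151/85820
q_2 = 2451 ≤ 3070 < 85820 = q_3, so the answer is 85855/2451.

85855/2451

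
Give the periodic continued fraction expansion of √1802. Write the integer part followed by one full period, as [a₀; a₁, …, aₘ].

[42; 2, 4, 2, 84]

a₀ = ⌊√1802⌋ = 42.
With m₀=0, d₀=1 and mₖ₊₁ = dₖaₖ − mₖ, dₖ₊₁ = (n − mₖ₊₁²)/dₖ, aₖ₊₁ = ⌊(a₀+mₖ₊₁)/dₖ₊₁⌋:
  k=1: m=42, d=38, a=2
  k=2: m=34, d=17, a=4
  k=3: m=34, d=38, a=2
  k=4: m=42, d=1, a=84
d=1 and a=2a₀=84 at k=4, so the next step gives (m, d) = (42, 38) again — its k=1 value — and the period has length 4.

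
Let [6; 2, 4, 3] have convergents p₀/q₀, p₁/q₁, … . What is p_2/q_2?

Using pₖ = aₖpₖ₋₁ + pₖ₋₂, qₖ = aₖqₖ₋₁ + qₖ₋₂ (with p₋₁=1, p₋₂=0, q₋₁=0, q₋₂=1):
  k=0: a=6, p=6, q=1
  k=1: a=2, p=13, q=2
  k=2: a=4, p=58, q=9

58/9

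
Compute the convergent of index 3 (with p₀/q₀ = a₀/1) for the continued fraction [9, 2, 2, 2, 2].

Using pₖ = aₖpₖ₋₁ + pₖ₋₂, qₖ = aₖqₖ₋₁ + qₖ₋₂ (with p₋₁=1, p₋₂=0, q₋₁=0, q₋₂=1):
  k=0: a=9, p=9, q=1
  k=1: a=2, p=19, q=2
  k=2: a=2, p=47, q=5
  k=3: a=2, p=113, q=12

113/12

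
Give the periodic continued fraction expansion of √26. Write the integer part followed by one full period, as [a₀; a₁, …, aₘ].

a₀ = ⌊√26⌋ = 5.

[5; 10]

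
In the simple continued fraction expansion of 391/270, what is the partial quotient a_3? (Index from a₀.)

3

391 = 1·270 + 121   →  a_0 = 1
270 = 2·121 + 28   →  a_1 = 2
121 = 4·28 + 9   →  a_2 = 4
28 = 3·9 + 1   →  a_3 = 3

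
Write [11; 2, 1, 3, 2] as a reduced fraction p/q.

Fold from the inside: start with 2/1.
  3 + 1/2 = 7/2
  1 + 2/7 = 9/7
  2 + 7/9 = 25/9
  11 + 9/25 = 284/25

284/25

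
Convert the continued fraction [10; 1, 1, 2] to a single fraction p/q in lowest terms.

53/5

Using pₖ = aₖpₖ₋₁ + pₖ₋₂ and qₖ = aₖqₖ₋₁ + qₖ₋₂:
  k=0: a=10, p=10, q=1
  k=1: a=1, p=11, q=1
  k=2: a=1, p=21, q=2
  k=3: a=2, p=53, q=5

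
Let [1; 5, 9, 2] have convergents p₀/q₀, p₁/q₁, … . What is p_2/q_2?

Using pₖ = aₖpₖ₋₁ + pₖ₋₂, qₖ = aₖqₖ₋₁ + qₖ₋₂ (with p₋₁=1, p₋₂=0, q₋₁=0, q₋₂=1):
  k=0: a=1, p=1, q=1
  k=1: a=5, p=6, q=5
  k=2: a=9, p=55, q=46

55/46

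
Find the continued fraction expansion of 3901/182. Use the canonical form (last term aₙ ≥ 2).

[21; 2, 3, 3, 2, 3]

3901 = 21*182 + 79
182 = 2*79 + 24
79 = 3*24 + 7
24 = 3*7 + 3
7 = 2*3 + 1
3 = 3*1 + 0  (stop)
So 3901/182 = [21; 2, 3, 3, 2, 3].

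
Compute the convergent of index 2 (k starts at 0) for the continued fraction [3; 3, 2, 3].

23/7

Using pₖ = aₖpₖ₋₁ + pₖ₋₂, qₖ = aₖqₖ₋₁ + qₖ₋₂ (with p₋₁=1, p₋₂=0, q₋₁=0, q₋₂=1):
  k=0: a=3, p=3, q=1
  k=1: a=3, p=10, q=3
  k=2: a=2, p=23, q=7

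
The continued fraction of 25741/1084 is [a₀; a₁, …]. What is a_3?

1

25741 = 23·1084 + 809   →  a_0 = 23
1084 = 1·809 + 275   →  a_1 = 1
809 = 2·275 + 259   →  a_2 = 2
275 = 1·259 + 16   →  a_3 = 1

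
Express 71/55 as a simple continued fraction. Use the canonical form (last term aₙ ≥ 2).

71 = 1·55 + 16
55 = 3·16 + 7
16 = 2·7 + 2
7 = 3·2 + 1
2 = 2·1 + 0  (stop)
So 71/55 = [1; 3, 2, 3, 2].

[1; 3, 2, 3, 2]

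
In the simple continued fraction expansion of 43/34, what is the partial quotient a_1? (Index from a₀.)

43 = 1·34 + 9   →  a_0 = 1
34 = 3·9 + 7   →  a_1 = 3

3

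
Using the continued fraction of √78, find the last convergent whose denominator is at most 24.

53/6

√78 = [8; 1, 4, 1, 16, …] (period length 4).
Convergents:
  p_0/q_0 = 8/1
  p_1/q_1 = 9/1
  p_2/q_2 = 44/5
  p_3/q_3 = 53/6
  p_4/q_4 = 892/101
q_3 = 6 ≤ 24 < 101 = q_4, so the answer is 53/6.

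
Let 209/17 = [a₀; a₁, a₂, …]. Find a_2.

2

209 = 12·17 + 5   →  a_0 = 12
17 = 3·5 + 2   →  a_1 = 3
5 = 2·2 + 1   →  a_2 = 2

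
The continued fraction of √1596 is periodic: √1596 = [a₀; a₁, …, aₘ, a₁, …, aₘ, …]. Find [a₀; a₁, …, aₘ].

a₀ = ⌊√1596⌋ = 39.

[39; 1, 18, 1, 78]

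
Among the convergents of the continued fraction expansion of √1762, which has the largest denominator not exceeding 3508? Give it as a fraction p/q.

146287/3485

√1762 = [41; 1, 40, 1, 82, …] (period length 4).
Convergents:
  p_0/q_0 = 41/1
  p_1/q_1 = 42/1
  p_2/q_2 = 1721/41
  p_3/q_3 = 1763/42
  p_4/q_4 = 146287/3485
  p_5/q_5 = 148050/3527
q_4 = 3485 ≤ 3508 < 3527 = q_5, so the answer is 146287/3485.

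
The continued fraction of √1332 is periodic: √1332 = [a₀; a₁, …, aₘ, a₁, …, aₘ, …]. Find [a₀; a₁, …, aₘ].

a₀ = ⌊√1332⌋ = 36.
With m₀=0, d₀=1 and mₖ₊₁ = dₖaₖ − mₖ, dₖ₊₁ = (n − mₖ₊₁²)/dₖ, aₖ₊₁ = ⌊(a₀+mₖ₊₁)/dₖ₊₁⌋:
  k=1: m=36, d=36, a=2
  k=2: m=36, d=1, a=72
d=1 and a=2a₀=72 at k=2, so the next step gives (m, d) = (36, 36) again — its k=1 value — and the period has length 2.

[36; 2, 72]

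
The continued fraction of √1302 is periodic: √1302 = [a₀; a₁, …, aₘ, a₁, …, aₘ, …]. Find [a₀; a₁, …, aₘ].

a₀ = ⌊√1302⌋ = 36.
With m₀=0, d₀=1 and mₖ₊₁ = dₖaₖ − mₖ, dₖ₊₁ = (n − mₖ₊₁²)/dₖ, aₖ₊₁ = ⌊(a₀+mₖ₊₁)/dₖ₊₁⌋:
  k=1: m=36, d=6, a=12
  k=2: m=36, d=1, a=72
d=1 and a=2a₀=72 at k=2, so the next step gives (m, d) = (36, 6) again — its k=1 value — and the period has length 2.

[36; 12, 72]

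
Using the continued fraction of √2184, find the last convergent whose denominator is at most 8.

187/4

√2184 = [46; 1, 2, 1, 2, 1, 92, …] (period length 6).
Convergents:
  p_0/q_0 = 46/1
  p_1/q_1 = 47/1
  p_2/q_2 = 140/3
  p_3/q_3 = 187/4
  p_4/q_4 = 514/11
q_3 = 4 ≤ 8 < 11 = q_4, so the answer is 187/4.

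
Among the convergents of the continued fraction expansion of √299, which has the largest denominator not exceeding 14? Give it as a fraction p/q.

√299 = [17; 3, 2, 3, 34, …] (period length 4).
Convergents:
  p_0/q_0 = 17/1
  p_1/q_1 = 52/3
  p_2/q_2 = 121/7
  p_3/q_3 = 415/24
q_2 = 7 ≤ 14 < 24 = q_3, so the answer is 121/7.

121/7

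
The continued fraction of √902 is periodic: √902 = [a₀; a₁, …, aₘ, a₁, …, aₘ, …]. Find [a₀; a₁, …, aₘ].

[30; 30, 60]

a₀ = ⌊√902⌋ = 30.
With m₀=0, d₀=1 and mₖ₊₁ = dₖaₖ − mₖ, dₖ₊₁ = (n − mₖ₊₁²)/dₖ, aₖ₊₁ = ⌊(a₀+mₖ₊₁)/dₖ₊₁⌋:
  k=1: m=30, d=2, a=30
  k=2: m=30, d=1, a=60
d=1 and a=2a₀=60 at k=2, so the next step gives (m, d) = (30, 2) again — its k=1 value — and the period has length 2.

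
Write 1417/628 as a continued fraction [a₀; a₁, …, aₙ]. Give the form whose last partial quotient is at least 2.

1417 = 2·628 + 161
628 = 3·161 + 145
161 = 1·145 + 16
145 = 9·16 + 1
16 = 16·1 + 0  (stop)
So 1417/628 = [2; 3, 1, 9, 16].

[2; 3, 1, 9, 16]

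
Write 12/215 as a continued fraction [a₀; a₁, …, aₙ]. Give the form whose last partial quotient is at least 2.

[0; 17, 1, 11]

12 = 0×215 + 12
215 = 17×12 + 11
12 = 1×11 + 1
11 = 11×1 + 0  (stop)
So 12/215 = [0; 17, 1, 11].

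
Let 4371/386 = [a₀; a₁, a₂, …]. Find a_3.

2

4371 = 11·386 + 125   →  a_0 = 11
386 = 3·125 + 11   →  a_1 = 3
125 = 11·11 + 4   →  a_2 = 11
11 = 2·4 + 3   →  a_3 = 2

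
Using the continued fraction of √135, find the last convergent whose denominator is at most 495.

5519/475

√135 = [11; 1, 1, 1, 1, 1, 1, 1, 22, …] (period length 8).
Convergents:
  p_0/q_0 = 11/1
  p_1/q_1 = 12/1
  p_2/q_2 = 23/2
  p_3/q_3 = 35/3
  p_4/q_4 = 58/5
  p_5/q_5 = 93/8
  p_6/q_6 = 151/13
  p_7/q_7 = 244/21
  p_8/q_8 = 5519/475
  p_9/q_9 = 5763/496
q_8 = 475 ≤ 495 < 496 = q_9, so the answer is 5519/475.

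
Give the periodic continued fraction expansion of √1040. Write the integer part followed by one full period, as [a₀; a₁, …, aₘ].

a₀ = ⌊√1040⌋ = 32.
With m₀=0, d₀=1 and mₖ₊₁ = dₖaₖ − mₖ, dₖ₊₁ = (n − mₖ₊₁²)/dₖ, aₖ₊₁ = ⌊(a₀+mₖ₊₁)/dₖ₊₁⌋:
  k=1: m=32, d=16, a=4
  k=2: m=32, d=1, a=64
d=1 and a=2a₀=64 at k=2, so the next step gives (m, d) = (32, 16) again — its k=1 value — and the period has length 2.

[32; 4, 64]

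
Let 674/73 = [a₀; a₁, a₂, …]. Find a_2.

3

674 = 9·73 + 17   →  a_0 = 9
73 = 4·17 + 5   →  a_1 = 4
17 = 3·5 + 2   →  a_2 = 3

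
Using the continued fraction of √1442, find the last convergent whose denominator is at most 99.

√1442 = [37; 1, 36, 1, 74, …] (period length 4).
Convergents:
  p_0/q_0 = 37/1
  p_1/q_1 = 38/1
  p_2/q_2 = 1405/37
  p_3/q_3 = 1443/38
  p_4/q_4 = 108187/2849
q_3 = 38 ≤ 99 < 2849 = q_4, so the answer is 1443/38.

1443/38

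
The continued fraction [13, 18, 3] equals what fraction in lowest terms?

Fold from the inside: start with 3/1.
  18 + 1/3 = 55/3
  13 + 3/55 = 718/55

718/55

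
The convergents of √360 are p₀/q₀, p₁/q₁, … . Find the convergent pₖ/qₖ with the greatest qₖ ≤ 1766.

27379/1443

√360 = [18; 1, 36, …] (period length 2).
Convergents:
  p_0/q_0 = 18/1
  p_1/q_1 = 19/1
  p_2/q_2 = 702/37
  p_3/q_3 = 721/38
  p_4/q_4 = 26658/1405
  p_5/q_5 = 27379/1443
  p_6/q_6 = 1012302/53353
q_5 = 1443 ≤ 1766 < 53353 = q_6, so the answer is 27379/1443.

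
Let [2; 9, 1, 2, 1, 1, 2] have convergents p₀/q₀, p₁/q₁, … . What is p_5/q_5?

143/68

Using pₖ = aₖpₖ₋₁ + pₖ₋₂, qₖ = aₖqₖ₋₁ + qₖ₋₂ (with p₋₁=1, p₋₂=0, q₋₁=0, q₋₂=1):
  k=0: a=2, p=2, q=1
  k=1: a=9, p=19, q=9
  k=2: a=1, p=21, q=10
  k=3: a=2, p=61, q=29
  k=4: a=1, p=82, q=39
  k=5: a=1, p=143, q=68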